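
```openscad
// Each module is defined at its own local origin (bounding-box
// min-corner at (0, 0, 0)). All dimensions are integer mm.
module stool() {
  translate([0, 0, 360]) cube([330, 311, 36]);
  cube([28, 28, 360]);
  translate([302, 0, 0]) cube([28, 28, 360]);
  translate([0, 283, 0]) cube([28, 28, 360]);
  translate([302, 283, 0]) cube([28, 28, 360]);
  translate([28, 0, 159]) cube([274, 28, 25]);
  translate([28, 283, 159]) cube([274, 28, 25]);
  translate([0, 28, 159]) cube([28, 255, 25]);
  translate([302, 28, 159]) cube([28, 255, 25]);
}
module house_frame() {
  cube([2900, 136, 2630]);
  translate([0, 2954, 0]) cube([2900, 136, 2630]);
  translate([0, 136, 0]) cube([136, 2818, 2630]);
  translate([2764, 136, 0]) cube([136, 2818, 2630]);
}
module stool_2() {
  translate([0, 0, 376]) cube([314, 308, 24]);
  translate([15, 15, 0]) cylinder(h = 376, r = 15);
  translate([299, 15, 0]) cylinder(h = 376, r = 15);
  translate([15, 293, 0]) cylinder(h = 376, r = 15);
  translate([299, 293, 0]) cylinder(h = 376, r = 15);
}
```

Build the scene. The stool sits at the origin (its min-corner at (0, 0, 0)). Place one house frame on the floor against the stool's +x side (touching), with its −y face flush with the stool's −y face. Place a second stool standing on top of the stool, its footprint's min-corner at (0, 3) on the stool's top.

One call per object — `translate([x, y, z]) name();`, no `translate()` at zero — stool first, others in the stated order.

stool();
translate([330, 0, 0]) house_frame();
translate([0, 3, 396]) stool_2();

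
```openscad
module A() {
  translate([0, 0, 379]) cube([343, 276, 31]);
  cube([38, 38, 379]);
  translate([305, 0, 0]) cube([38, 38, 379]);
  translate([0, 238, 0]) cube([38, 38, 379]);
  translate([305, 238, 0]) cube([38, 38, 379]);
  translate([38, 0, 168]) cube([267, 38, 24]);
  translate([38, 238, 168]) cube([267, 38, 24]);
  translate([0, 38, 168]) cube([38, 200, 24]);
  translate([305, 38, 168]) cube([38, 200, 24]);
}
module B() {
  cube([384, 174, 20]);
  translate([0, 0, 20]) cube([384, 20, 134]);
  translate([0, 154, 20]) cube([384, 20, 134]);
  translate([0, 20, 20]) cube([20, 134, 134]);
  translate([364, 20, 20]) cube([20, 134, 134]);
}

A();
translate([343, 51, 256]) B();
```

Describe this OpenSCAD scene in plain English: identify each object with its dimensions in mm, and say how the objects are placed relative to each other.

A is a four-legged stool. The seat is 343×276 mm, 31 mm thick, top at z = 410 mm. It stands on four square legs, each 38×38 mm in cross-section, from z = 0 to the seat underside, each flush with a corner of the seat. Four stretchers, 38 mm wide and 24 mm tall, connect adjacent legs with their undersides at z = 168 mm, each running between the inner faces of the legs it joins and aligned with the legs' outer faces on the other axis.

B is an open-topped rectangular box: outside dimensions 384×174×154 mm, with a uniform wall and base thickness of 20 mm. The base is a full 384×174 slab on the floor; four walls sit on top of the base. The front and back walls (the −y and +y sides) span the full width; the two side walls fit between them.

The open box is beside the stool with their tops flush at z = 410.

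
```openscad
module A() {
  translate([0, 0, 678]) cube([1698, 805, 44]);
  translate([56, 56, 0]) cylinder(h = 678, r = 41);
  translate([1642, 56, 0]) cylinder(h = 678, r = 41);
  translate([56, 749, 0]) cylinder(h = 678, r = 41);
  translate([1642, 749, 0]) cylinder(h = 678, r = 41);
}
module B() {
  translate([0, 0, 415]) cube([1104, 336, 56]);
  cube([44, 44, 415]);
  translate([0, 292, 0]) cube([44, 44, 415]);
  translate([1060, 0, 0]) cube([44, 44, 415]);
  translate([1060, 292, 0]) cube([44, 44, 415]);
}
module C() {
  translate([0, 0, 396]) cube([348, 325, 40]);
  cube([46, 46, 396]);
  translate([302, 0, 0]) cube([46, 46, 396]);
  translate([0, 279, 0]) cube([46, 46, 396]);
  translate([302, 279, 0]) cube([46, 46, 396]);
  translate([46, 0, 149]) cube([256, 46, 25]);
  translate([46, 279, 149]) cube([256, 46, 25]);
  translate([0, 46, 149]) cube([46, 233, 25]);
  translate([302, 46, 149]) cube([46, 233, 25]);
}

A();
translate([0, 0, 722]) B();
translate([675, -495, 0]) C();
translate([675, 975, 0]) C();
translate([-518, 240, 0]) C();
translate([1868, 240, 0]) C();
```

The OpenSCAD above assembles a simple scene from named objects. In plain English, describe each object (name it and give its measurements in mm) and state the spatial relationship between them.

A is a rectangular dining table. The top is 1698×805×44 mm with its upper surface at z = 722 mm. It stands on four round legs of 82 mm diameter, each leg's bounding box inset 15 mm from the nearest pair of top edges, running from the floor to the underside of the top.

B is a long wooden bench with a 1104 mm (x) × 336 mm (y) seat, 56 mm thick, its top surface 471 mm above the floor. Four 44 mm square legs at the seat corners, flush with the edges, run from z = 0 to the seat underside.

C is a four-legged stool. The seat is a 348×325×40 mm slab whose top surface is at z = 436 mm; four square legs, each 46×46 mm in cross-section, run from the floor (z = 0) to the underside of the seat, each flush with a corner of the seat. Four stretchers, 46 mm wide and 25 mm tall, connect adjacent legs with their undersides at z = 149 mm, each running between the inner faces of the legs it joins and aligned with the legs' outer faces on the other axis.

The bench is on top of the table. Four stools sit around the table at the −y, +y, −x, +x sides.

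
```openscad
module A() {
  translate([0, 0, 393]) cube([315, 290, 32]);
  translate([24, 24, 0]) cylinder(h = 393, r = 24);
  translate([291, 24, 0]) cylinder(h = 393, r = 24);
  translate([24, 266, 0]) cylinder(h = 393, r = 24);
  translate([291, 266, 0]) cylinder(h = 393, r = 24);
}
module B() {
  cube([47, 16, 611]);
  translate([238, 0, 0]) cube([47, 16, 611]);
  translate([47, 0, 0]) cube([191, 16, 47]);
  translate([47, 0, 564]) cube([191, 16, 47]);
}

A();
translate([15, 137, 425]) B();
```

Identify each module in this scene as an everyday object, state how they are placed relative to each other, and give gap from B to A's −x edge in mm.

The picture frame's min-x is at 15; the stool's min-x is 0; gap = 15 mm.

A is a stool. B is a picture frame. The picture frame is on top of the stool, centred. The gap from the picture frame to the stool's −x edge is 15 mm.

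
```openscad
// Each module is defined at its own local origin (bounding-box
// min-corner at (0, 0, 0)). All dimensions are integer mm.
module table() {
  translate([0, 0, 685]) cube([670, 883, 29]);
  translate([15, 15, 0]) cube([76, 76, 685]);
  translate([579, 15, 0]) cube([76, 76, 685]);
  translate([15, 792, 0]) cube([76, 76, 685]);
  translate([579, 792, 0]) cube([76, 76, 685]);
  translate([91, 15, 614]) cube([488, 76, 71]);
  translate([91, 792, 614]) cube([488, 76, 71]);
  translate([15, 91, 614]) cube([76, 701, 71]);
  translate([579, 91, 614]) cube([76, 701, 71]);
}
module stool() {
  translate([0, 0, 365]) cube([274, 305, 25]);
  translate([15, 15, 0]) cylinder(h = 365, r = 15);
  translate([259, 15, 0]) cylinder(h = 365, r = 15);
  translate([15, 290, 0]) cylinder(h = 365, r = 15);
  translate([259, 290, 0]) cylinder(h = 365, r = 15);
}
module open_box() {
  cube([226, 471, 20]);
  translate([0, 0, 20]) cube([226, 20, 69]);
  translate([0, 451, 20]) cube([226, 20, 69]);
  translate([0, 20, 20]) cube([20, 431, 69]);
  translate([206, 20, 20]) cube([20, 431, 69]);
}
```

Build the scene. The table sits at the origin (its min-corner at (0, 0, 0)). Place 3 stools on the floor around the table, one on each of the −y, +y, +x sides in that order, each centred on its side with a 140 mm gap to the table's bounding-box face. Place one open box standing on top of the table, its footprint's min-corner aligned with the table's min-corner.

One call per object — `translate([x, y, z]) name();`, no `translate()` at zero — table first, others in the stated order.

table();
translate([198, -445, 0]) stool();
translate([198, 1023, 0]) stool();
translate([810, 289, 0]) stool();
translate([0, 0, 714]) open_box();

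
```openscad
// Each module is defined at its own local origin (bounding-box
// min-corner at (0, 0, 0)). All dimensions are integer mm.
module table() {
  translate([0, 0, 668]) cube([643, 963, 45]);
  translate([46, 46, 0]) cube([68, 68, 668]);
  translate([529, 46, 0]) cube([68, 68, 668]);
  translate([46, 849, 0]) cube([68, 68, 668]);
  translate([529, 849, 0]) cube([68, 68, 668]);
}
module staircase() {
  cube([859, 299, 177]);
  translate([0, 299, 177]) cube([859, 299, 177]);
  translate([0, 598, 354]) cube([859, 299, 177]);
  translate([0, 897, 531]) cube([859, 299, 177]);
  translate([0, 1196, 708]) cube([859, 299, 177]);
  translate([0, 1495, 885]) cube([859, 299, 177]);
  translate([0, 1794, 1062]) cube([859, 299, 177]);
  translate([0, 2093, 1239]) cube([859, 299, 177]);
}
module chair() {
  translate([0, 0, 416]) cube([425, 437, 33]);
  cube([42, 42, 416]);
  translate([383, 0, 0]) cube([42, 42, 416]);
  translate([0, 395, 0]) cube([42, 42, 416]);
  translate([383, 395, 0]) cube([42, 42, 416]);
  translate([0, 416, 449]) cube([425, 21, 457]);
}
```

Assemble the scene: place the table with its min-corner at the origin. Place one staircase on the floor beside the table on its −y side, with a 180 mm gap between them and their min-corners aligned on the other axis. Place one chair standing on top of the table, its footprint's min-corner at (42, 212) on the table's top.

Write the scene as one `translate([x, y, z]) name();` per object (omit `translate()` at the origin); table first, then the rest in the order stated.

table();
translate([0, -2572, 0]) staircase();
translate([42, 212, 713]) chair();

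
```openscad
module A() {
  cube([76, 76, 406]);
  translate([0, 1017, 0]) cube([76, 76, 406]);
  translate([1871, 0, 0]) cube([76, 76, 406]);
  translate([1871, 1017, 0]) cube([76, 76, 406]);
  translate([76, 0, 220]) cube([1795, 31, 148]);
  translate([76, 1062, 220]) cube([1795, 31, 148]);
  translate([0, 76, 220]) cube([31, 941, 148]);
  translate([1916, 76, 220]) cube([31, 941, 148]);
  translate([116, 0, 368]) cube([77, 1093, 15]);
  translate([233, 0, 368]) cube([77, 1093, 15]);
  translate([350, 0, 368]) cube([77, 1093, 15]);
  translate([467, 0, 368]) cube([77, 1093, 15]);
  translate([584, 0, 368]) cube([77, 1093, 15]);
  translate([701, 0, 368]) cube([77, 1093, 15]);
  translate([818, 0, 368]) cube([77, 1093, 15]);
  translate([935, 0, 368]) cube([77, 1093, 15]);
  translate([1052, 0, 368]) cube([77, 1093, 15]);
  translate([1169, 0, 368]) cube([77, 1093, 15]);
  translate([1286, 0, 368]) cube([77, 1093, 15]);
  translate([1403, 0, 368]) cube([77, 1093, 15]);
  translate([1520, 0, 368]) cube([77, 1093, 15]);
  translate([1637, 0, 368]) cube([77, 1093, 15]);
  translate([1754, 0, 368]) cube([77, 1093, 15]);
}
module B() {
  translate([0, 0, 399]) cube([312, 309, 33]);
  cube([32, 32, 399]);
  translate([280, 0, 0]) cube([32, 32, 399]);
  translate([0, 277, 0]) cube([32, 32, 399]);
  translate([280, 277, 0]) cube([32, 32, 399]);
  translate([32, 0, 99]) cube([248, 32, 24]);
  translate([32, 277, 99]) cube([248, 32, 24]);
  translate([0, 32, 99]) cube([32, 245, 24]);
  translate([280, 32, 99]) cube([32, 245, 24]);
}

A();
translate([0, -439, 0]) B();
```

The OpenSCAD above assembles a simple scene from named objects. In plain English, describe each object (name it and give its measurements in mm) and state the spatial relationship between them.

A is a bed frame 1947 mm long (x) by 1093 mm wide (y). Four 76×76 mm corner posts, 406 mm tall, at the corners of the footprint. Four rails of 31 mm thickness and 148 mm height run between adjacent posts with their undersides at z = 220 mm, their outer faces flush with the outside of the frame (the two x-running rails run between the posts' inner faces; the two y-running rails run between the posts' inner faces). 15 slats, each 77 mm wide (x) and 15 mm thick, lie across the top of the two x-running rails, running the full 1093 mm width of the frame in y; the slats are evenly spaced along x between the inner faces of the end posts with equal gaps (rounded down to the nearest mm) at the −x end and between each pair — any rounding remainder accumulates at the +x end.

B is a simple wooden stool: a rectangular seat 312 mm (x) by 309 mm (y), 33 mm thick, top face at z = 432 mm, on four square legs, each 32×32 mm in cross-section. The legs rest on z = 0, each flush with a corner of the seat. Four stretchers, 32 mm wide and 24 mm tall, connect adjacent legs with their undersides at z = 99 mm, each running between the inner faces of the legs it joins and aligned with the legs' outer faces on the other axis.

The stool is on the floor beside the bed frame on its −y side.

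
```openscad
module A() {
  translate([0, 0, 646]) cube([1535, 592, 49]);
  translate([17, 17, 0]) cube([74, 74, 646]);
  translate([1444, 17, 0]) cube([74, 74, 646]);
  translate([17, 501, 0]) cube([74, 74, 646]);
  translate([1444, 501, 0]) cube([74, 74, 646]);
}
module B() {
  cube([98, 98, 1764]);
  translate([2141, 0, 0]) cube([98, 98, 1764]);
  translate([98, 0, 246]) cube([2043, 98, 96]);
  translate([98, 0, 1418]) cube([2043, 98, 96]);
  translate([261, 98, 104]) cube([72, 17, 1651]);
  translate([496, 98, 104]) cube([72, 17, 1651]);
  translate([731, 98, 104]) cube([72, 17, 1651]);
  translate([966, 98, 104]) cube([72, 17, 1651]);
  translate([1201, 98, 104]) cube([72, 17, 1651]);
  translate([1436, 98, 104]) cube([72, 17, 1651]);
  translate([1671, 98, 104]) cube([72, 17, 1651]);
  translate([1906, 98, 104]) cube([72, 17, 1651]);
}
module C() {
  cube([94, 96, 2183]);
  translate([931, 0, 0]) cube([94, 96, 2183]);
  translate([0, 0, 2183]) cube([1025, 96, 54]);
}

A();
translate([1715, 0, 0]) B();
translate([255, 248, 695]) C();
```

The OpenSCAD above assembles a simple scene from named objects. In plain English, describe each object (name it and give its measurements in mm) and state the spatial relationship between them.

A is a table: top 1535 mm (x) × 592 mm (y), 49 mm thick, upper face at z = 695 mm, on four 74×74 mm square legs, each inset 17 mm from the nearest pair of top edges, running from z = 0 to the bottom of the top.

B is a fence section. Two 98×98 mm posts, 1764 mm tall, stand on the floor with a clear span of 2043 mm between their inner faces. Two horizontal rails of 98×96 mm section span the gap between the posts with their undersides at z = 246 mm and z = 1418 mm, flush with the posts' −y face. 8 pickets, each 72 mm wide, 17 mm thick and 1651 mm tall, are fixed to the +y face of the rails with their bottoms at z = 104 mm, evenly spaced across the span with equal gaps (rounded down to the nearest mm) at the −x end and between each pair — any rounding remainder accumulates at the +x end.

C is a door frame. The clear opening is 837 mm wide and 2183 mm high. Two 94 mm wide jambs, 96 mm deep, stand either side of the opening from the floor to the top of the opening. A 54 mm thick head sits across the top of both jambs, spanning the full outside width of the frame.

The fence section is on the floor beside the table on its +x side. The door frame is on top of the table, centred.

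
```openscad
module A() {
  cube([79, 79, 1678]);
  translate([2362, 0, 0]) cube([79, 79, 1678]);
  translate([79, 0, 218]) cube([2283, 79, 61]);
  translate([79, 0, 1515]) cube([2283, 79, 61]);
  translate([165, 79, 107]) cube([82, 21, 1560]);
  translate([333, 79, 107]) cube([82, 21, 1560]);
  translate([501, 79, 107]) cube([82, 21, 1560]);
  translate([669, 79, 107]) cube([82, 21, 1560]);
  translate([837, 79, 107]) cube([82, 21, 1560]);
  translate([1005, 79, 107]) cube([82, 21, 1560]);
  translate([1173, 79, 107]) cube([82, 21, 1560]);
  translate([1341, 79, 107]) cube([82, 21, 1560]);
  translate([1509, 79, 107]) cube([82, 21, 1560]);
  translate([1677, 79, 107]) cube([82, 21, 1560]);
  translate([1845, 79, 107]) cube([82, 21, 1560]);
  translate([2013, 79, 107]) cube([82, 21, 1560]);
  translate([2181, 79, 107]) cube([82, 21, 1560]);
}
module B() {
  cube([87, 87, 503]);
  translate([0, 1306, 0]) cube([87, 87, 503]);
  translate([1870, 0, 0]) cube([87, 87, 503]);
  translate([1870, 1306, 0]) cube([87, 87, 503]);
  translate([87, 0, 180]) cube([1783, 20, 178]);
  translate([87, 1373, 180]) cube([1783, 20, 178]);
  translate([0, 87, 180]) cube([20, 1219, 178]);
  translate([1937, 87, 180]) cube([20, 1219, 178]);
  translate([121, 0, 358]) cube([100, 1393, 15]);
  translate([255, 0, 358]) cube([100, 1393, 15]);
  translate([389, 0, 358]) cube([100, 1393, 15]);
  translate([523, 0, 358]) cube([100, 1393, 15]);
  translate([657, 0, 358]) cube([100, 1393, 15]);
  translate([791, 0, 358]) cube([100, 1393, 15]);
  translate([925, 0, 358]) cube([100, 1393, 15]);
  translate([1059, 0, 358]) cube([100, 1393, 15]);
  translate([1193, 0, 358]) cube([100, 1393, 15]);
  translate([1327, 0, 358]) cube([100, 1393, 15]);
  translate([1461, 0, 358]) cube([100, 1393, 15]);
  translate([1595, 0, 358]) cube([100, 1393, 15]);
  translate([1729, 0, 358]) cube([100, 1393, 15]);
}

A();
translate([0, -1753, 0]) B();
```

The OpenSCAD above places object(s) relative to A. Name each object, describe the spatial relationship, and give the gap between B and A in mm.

A is a fence section. B is a bed frame. The bed frame is on the floor beside the fence section on its −y side. The gap between the bed frame and the fence section is 360 mm.

The bed frame's nearest face is 360 mm from the fence section's −y face.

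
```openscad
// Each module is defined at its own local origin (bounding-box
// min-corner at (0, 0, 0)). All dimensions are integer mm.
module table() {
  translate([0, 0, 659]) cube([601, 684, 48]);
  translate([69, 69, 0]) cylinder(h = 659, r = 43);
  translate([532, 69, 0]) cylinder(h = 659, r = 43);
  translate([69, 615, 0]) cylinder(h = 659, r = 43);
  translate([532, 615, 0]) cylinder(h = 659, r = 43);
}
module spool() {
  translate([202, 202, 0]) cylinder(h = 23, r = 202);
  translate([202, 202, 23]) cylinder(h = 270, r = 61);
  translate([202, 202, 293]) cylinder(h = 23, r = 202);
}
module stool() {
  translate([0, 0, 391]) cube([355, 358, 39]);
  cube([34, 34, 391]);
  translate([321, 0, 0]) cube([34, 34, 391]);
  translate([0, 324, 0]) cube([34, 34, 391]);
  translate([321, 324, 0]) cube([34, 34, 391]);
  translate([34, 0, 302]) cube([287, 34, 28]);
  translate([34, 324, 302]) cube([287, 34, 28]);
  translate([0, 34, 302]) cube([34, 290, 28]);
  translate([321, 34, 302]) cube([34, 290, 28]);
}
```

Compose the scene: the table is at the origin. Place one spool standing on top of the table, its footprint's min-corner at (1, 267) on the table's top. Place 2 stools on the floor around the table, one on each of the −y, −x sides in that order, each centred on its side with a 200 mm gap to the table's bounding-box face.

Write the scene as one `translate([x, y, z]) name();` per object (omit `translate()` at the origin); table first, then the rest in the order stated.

table();
translate([1, 267, 707]) spool();
translate([123, -558, 0]) stool();
translate([-555, 163, 0]) stool();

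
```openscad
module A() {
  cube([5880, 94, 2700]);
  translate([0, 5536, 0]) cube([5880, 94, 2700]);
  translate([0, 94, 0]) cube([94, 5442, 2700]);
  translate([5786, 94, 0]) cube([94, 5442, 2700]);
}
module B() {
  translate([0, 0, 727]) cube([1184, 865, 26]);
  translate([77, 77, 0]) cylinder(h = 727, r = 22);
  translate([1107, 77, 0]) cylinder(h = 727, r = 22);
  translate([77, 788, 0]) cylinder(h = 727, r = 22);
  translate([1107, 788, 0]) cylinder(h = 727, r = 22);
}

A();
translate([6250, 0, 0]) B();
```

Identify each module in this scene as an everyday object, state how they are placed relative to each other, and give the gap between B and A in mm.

A is a house frame. B is a table. The table is on the floor beside the house frame on its +x side. The gap between the table and the house frame is 370 mm.

The table's nearest face is 370 mm from the house frame's +x face.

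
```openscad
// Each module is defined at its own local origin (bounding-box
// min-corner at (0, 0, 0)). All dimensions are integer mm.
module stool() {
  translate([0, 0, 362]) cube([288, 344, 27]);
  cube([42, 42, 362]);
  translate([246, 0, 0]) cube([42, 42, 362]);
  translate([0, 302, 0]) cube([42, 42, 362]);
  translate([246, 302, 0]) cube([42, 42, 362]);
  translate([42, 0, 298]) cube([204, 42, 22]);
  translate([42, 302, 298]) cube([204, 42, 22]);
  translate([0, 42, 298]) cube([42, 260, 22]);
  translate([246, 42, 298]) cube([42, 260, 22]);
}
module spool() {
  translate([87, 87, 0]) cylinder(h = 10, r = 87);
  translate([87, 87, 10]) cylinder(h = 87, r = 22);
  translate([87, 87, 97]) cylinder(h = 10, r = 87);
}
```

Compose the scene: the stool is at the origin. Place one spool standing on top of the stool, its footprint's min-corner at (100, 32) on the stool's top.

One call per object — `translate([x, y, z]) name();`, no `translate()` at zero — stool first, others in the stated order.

stool();
translate([100, 32, 389]) spool();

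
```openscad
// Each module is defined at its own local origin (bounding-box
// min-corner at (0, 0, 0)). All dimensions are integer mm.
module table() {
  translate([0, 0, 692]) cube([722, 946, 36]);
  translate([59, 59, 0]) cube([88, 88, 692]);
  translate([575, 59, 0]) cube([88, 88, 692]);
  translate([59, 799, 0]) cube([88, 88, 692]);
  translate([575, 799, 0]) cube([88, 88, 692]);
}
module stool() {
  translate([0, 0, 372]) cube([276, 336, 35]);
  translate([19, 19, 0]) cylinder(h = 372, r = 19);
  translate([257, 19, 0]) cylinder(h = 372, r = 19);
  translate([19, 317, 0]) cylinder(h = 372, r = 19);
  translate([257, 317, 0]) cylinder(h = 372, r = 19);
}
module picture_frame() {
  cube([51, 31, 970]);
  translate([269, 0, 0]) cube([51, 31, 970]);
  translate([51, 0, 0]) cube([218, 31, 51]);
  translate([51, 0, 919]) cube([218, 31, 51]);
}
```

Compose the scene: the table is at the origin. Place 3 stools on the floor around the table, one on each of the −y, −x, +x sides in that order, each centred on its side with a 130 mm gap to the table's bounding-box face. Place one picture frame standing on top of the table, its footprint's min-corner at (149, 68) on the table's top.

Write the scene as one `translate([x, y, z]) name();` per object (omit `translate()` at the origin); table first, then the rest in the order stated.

table();
translate([223, -466, 0]) stool();
translate([-406, 305, 0]) stool();
translate([852, 305, 0]) stool();
translate([149, 68, 728]) picture_frame();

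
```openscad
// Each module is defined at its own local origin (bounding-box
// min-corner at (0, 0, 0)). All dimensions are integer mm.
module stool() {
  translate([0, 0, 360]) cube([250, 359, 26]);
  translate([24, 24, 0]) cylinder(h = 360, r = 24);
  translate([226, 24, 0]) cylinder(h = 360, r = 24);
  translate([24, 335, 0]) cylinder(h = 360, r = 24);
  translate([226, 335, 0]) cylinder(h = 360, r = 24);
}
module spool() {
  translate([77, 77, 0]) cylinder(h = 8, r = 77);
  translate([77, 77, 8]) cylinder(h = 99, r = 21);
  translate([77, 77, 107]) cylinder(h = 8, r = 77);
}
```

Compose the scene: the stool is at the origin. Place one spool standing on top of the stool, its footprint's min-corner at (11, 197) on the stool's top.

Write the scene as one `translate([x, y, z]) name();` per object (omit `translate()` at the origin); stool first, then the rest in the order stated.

stool();
translate([11, 197, 386]) spool();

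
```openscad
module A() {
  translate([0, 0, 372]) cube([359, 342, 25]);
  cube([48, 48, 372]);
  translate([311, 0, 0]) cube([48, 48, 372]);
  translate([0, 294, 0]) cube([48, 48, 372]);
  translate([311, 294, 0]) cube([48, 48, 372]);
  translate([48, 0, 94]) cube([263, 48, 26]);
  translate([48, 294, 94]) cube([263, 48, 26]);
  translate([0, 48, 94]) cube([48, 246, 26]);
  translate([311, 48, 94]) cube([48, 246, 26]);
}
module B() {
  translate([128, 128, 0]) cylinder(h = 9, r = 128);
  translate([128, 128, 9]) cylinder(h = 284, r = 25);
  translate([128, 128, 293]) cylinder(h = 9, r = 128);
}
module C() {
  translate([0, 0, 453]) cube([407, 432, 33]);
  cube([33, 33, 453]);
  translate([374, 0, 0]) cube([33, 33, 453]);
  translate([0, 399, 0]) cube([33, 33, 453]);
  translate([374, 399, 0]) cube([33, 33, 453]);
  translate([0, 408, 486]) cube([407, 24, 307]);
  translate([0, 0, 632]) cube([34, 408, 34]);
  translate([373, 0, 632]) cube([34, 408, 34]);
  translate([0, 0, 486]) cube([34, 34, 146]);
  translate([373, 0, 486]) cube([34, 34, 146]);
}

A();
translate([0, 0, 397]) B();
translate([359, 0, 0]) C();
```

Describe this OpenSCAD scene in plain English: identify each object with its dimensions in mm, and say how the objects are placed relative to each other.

A is a simple wooden stool: a rectangular seat 359 mm (x) by 342 mm (y), 25 mm thick, top face at z = 397 mm, on four square legs, each 48×48 mm in cross-section. The legs rest on z = 0, each flush with a corner of the seat. Four stretchers, 48 mm wide and 26 mm tall, connect adjacent legs with their undersides at z = 94 mm, each running between the inner faces of the legs it joins and aligned with the legs' outer faces on the other axis.

B is a spool: two coaxial disc flanges of radius 128 mm and thickness 9 mm, joined by a core cylinder of radius 25 mm and height 284 mm. The lower flange rests on z = 0 and the three cylinders share a vertical axis.

C is a chair: 407×432 mm seat, 33 mm thick, top at z = 486 mm, on four 33 mm square corner legs flush with the seat edges. A 24 mm thick backrest slab spans the full seat width, extending 307 mm above the seat top, its back face flush with the seat's +y edge. Two armrests of 34×34 mm section run along each side from the seat's front edge to the front of the backrest, top faces 180 mm above the seat top and outer faces flush with the seat's x-edges; a 34×34 mm post under the front of each armrest stands on the seat at the front corner.

The spool is on top of the stool. The chair is against the stool's +x side, with their −y faces flush.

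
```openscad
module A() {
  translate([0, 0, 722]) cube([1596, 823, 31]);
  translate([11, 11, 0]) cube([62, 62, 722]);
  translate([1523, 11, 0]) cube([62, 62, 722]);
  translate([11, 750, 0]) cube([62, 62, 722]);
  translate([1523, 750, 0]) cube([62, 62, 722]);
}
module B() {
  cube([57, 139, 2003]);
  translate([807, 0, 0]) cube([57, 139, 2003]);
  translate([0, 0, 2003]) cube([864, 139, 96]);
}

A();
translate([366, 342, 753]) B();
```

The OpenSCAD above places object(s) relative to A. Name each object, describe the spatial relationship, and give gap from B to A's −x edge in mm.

A is a table. B is a door frame. The door frame is on top of the table, centred. The gap from the door frame to the table's −x edge is 366 mm.

The door frame's min-x is at 366; the table's min-x is 0; gap = 366 mm.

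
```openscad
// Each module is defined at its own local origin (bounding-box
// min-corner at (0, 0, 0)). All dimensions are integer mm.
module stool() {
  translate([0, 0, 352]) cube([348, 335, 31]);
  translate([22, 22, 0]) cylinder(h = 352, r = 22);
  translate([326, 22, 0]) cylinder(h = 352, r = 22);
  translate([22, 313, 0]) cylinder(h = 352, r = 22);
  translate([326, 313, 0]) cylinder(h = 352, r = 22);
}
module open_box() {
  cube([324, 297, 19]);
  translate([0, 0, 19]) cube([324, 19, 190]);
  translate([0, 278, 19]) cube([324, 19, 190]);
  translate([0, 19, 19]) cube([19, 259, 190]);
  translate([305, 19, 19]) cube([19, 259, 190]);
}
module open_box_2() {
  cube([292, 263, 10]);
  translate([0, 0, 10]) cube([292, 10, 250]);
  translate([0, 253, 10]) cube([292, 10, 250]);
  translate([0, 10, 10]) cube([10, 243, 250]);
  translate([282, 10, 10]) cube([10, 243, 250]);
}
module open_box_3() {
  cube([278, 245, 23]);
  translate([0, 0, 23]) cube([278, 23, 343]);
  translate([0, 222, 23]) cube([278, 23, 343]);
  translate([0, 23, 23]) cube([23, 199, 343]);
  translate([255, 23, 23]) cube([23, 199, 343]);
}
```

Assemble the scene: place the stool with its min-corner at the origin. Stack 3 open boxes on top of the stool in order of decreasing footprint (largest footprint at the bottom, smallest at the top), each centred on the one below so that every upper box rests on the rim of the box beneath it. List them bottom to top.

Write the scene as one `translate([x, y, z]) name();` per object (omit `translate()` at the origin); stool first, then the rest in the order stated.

stool();
translate([12, 19, 383]) open_box();
translate([28, 36, 592]) open_box_2();
translate([35, 45, 852]) open_box_3();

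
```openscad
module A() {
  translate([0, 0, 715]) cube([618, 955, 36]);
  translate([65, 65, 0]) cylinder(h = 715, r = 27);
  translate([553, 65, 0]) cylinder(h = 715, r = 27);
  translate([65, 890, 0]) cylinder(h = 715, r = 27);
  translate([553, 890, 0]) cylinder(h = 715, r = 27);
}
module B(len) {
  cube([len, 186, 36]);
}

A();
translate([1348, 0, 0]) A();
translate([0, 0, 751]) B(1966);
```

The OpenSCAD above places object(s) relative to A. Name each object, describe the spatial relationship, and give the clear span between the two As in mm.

A is a table. B is a beam. A beam spans the tops of two tables. The clear span between the two tables is 730 mm.

Second table starts at x = 1348; first ends at x = 618; clear span = 1348 − 618 = 730 mm.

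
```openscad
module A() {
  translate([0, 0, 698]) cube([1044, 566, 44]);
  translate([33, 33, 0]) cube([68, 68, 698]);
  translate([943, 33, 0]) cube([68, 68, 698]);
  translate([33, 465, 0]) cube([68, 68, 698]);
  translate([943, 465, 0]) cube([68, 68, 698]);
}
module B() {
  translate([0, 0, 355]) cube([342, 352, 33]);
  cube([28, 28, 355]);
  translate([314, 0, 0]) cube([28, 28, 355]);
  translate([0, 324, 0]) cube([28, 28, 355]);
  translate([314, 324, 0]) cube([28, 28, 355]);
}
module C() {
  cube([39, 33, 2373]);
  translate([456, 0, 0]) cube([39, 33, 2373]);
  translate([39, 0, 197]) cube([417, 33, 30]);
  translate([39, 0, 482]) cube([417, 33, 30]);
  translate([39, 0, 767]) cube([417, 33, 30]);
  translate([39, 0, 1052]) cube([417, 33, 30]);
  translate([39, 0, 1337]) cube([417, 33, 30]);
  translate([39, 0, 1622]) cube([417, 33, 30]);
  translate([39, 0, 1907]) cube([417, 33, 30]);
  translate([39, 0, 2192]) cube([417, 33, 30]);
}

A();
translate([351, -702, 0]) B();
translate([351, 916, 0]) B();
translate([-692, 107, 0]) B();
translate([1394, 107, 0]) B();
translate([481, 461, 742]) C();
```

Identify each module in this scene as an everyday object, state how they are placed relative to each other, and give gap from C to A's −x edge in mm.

The ladder's min-x is at 481; the table's min-x is 0; gap = 481 mm.

A is a table. B is a stool. C is a ladder. Four stools sit around the table at the −y, +y, −x, +x sides. The ladder is on top of the table. The gap from the ladder to the table's −x edge is 481 mm.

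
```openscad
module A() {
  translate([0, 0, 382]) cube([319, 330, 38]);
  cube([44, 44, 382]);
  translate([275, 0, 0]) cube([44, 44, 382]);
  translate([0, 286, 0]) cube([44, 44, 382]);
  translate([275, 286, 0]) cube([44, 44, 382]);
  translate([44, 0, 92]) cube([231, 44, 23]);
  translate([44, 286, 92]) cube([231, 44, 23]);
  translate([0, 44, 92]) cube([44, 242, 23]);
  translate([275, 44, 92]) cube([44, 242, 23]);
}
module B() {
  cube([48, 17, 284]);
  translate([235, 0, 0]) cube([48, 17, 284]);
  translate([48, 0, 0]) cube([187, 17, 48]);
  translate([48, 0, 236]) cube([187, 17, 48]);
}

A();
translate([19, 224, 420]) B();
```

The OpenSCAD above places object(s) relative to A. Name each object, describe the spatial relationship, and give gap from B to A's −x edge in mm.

A is a stool. B is a picture frame. The picture frame is on top of the stool. The gap from the picture frame to the stool's −x edge is 19 mm.

The picture frame's min-x is at 19; the stool's min-x is 0; gap = 19 mm.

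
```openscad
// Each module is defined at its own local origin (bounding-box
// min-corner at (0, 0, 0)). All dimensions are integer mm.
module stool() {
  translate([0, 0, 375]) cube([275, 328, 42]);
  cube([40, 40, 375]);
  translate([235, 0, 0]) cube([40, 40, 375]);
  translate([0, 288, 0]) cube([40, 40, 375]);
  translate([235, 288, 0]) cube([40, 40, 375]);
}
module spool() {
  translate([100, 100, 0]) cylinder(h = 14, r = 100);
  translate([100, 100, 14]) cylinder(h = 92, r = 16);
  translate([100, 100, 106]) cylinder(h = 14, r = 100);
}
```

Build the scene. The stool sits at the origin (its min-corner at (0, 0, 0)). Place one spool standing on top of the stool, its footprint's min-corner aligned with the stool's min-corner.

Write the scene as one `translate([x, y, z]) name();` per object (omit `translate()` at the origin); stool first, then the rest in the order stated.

stool();
translate([0, 0, 417]) spool();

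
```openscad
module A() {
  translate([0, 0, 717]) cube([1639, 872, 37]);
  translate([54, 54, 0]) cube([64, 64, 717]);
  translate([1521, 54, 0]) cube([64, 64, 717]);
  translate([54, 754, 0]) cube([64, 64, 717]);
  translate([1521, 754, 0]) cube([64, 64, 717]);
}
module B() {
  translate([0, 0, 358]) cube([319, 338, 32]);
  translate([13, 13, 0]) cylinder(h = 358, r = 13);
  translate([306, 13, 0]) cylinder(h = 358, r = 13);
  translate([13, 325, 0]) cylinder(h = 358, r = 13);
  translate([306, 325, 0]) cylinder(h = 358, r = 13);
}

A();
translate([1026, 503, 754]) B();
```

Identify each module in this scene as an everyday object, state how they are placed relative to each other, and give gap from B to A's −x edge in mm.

The stool's min-x is at 1026; the table's min-x is 0; gap = 1026 mm.

A is a table. B is a stool. The stool is on top of the table. The gap from the stool to the table's −x edge is 1026 mm.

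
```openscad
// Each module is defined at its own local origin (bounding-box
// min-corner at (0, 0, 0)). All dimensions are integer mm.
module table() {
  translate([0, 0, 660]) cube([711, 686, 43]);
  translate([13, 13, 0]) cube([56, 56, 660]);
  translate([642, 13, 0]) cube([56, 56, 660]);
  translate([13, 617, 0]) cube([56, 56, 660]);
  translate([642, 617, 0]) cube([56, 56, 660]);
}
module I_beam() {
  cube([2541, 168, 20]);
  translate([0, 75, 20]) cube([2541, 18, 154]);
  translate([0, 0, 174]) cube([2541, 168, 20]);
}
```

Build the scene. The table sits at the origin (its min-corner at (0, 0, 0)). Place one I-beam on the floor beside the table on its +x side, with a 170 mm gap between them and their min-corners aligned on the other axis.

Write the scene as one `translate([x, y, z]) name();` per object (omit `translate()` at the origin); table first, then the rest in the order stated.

table();
translate([881, 0, 0]) I_beam();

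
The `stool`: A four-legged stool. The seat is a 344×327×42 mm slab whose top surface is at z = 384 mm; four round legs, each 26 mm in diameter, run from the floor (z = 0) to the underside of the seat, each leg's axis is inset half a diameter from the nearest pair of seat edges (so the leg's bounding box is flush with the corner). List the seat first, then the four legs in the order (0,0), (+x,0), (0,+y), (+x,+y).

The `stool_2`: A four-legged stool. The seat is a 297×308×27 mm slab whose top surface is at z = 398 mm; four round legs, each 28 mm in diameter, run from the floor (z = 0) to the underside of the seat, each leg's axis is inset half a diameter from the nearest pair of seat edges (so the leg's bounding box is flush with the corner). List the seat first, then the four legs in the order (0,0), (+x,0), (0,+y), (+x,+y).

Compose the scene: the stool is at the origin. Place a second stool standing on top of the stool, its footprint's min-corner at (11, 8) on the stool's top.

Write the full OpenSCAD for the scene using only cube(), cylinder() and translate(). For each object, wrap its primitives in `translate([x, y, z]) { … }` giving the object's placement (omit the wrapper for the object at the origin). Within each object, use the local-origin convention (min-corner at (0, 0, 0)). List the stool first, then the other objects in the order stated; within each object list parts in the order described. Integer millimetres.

translate([0, 0, 342]) cube([344, 327, 42]);
translate([13, 13, 0]) cylinder(h = 342, r = 13);
translate([331, 13, 0]) cylinder(h = 342, r = 13);
translate([13, 314, 0]) cylinder(h = 342, r = 13);
translate([331, 314, 0]) cylinder(h = 342, r = 13);
translate([11, 8, 384]) {
  translate([0, 0, 371]) cube([297, 308, 27]);
  translate([14, 14, 0]) cylinder(h = 371, r = 14);
  translate([283, 14, 0]) cylinder(h = 371, r = 14);
  translate([14, 294, 0]) cylinder(h = 371, r = 14);
  translate([283, 294, 0]) cylinder(h = 371, r = 14);
}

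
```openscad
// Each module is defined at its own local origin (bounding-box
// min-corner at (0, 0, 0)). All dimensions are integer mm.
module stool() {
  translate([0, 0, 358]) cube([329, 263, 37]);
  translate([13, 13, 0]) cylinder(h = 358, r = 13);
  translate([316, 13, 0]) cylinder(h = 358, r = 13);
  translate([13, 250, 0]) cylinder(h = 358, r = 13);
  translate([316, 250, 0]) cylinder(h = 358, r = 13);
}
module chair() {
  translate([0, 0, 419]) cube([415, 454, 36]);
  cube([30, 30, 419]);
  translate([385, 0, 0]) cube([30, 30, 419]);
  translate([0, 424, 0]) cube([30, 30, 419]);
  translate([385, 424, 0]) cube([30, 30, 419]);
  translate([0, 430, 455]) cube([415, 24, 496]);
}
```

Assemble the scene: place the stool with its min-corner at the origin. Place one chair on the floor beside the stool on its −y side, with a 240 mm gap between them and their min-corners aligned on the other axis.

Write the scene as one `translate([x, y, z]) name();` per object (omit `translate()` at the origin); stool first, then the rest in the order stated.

stool();
translate([0, -694, 0]) chair();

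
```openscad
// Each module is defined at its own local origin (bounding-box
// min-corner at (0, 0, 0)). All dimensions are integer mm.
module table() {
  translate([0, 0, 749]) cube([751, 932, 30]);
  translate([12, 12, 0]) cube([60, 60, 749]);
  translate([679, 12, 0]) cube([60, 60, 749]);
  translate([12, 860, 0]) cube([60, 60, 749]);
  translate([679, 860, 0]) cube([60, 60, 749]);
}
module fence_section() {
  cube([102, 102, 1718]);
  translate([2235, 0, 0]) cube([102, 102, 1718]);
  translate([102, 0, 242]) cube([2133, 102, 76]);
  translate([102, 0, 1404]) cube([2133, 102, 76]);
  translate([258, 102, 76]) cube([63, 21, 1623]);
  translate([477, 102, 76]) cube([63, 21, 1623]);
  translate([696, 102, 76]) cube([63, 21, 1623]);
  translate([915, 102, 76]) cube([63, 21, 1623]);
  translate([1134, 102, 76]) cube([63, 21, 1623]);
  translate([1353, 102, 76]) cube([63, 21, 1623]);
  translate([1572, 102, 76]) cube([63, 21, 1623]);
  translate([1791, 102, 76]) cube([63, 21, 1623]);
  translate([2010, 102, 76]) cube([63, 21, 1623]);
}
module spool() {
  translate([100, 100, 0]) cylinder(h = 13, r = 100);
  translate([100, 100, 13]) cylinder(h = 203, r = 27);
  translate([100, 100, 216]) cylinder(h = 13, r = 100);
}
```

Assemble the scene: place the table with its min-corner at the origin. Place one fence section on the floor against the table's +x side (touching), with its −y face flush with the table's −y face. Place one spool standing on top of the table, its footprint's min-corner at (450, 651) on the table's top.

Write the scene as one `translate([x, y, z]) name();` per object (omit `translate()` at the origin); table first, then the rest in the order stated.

table();
translate([751, 0, 0]) fence_section();
translate([450, 651, 779]) spool();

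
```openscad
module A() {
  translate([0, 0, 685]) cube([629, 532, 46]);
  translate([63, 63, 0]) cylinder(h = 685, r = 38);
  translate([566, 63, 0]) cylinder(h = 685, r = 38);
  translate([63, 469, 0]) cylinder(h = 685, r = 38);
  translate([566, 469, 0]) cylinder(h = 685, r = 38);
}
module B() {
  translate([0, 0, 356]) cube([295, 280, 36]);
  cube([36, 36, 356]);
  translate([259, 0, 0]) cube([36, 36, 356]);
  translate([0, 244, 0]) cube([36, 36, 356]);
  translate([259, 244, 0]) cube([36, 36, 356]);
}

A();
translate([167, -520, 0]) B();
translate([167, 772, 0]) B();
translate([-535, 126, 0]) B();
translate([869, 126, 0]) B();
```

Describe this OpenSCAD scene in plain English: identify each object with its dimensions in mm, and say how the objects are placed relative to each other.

A is a rectangular dining table. The top is 629×532×46 mm with its upper surface at z = 731 mm. It stands on four round legs of 76 mm diameter, each leg's bounding box inset 25 mm from the nearest pair of top edges, running from the floor to the underside of the top.

B is a simple wooden stool: a rectangular seat 295 mm (x) by 280 mm (y), 36 mm thick, top face at z = 392 mm, on four square legs, each 36×36 mm in cross-section. The legs rest on z = 0, each flush with a corner of the seat.

Four stools sit around the table at the −y, +y, −x, +x sides.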